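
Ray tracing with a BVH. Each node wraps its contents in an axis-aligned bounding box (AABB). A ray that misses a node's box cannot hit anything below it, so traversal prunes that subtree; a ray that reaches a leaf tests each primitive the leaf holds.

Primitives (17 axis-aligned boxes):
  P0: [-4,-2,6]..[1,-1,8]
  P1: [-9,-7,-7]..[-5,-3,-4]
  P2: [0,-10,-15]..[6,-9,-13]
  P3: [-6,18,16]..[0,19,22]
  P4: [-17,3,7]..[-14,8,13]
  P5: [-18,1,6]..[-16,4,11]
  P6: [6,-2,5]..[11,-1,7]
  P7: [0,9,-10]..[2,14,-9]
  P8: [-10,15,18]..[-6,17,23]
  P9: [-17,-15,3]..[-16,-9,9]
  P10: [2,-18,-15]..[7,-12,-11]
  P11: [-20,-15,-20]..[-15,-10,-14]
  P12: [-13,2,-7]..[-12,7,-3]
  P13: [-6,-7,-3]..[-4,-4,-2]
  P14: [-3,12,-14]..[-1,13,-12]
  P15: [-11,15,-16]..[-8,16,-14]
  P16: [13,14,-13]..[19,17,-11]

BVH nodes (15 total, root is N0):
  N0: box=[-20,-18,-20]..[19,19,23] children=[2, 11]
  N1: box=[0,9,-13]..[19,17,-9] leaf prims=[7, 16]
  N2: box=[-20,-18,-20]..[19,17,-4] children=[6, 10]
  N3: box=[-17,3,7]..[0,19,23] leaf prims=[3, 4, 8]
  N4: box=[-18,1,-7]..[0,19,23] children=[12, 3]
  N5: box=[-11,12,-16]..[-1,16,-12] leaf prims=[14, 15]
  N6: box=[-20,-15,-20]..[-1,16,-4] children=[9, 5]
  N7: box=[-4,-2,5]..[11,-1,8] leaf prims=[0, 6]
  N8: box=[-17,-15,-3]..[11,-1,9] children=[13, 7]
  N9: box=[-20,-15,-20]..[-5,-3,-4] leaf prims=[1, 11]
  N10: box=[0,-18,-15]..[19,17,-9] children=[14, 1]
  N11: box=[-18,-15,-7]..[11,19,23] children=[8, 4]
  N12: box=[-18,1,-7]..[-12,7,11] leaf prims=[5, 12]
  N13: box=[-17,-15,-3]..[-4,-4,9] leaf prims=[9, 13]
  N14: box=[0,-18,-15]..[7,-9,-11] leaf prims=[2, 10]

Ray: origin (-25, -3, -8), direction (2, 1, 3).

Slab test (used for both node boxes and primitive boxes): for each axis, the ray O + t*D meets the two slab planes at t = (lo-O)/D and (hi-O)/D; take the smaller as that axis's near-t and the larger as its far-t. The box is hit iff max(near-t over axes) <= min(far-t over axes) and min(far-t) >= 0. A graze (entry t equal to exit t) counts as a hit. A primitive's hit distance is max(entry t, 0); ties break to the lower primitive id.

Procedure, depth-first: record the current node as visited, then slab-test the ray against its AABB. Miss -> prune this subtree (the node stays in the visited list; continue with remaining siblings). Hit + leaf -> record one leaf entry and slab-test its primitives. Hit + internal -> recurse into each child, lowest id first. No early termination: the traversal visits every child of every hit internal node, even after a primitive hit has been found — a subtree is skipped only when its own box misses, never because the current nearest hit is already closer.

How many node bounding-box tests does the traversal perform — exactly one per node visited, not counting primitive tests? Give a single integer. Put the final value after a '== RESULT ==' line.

Trace the traversal:
N0 x:[5/2,22] y:[-15,22] z:[-4,31/3] -> hit [5/2,31/3], descend [2, 11]
  N2 x:[5/2,22] y:[-15,20] z:[-4,4/3] -> miss, prune
  N11 x:[7/2,18] y:[-12,22] z:[1/3,31/3] -> hit [7/2,31/3], descend [4, 8]
    N4 x:[7/2,25/2] y:[4,22] z:[1/3,31/3] -> hit [4,31/3], descend [3, 12]
      N3 x:[4,25/2] y:[6,22] z:[5,31/3] -> hit [6,31/3] leaf, test {P3(miss), P4(miss), P8(miss)}
      N12 x:[7/2,13/2] y:[4,10] z:[1/3,19/3] -> hit [4,19/3] leaf, test {P5(miss), P12(miss)}
    N8 x:[4,18] y:[-12,2] z:[5/3,17/3] -> miss, prune

Visited [0, 2, 11, 4, 3, 12, 8]. Tests: 7 box, 2 leaf. Nearest: miss.

== RESULT ==
7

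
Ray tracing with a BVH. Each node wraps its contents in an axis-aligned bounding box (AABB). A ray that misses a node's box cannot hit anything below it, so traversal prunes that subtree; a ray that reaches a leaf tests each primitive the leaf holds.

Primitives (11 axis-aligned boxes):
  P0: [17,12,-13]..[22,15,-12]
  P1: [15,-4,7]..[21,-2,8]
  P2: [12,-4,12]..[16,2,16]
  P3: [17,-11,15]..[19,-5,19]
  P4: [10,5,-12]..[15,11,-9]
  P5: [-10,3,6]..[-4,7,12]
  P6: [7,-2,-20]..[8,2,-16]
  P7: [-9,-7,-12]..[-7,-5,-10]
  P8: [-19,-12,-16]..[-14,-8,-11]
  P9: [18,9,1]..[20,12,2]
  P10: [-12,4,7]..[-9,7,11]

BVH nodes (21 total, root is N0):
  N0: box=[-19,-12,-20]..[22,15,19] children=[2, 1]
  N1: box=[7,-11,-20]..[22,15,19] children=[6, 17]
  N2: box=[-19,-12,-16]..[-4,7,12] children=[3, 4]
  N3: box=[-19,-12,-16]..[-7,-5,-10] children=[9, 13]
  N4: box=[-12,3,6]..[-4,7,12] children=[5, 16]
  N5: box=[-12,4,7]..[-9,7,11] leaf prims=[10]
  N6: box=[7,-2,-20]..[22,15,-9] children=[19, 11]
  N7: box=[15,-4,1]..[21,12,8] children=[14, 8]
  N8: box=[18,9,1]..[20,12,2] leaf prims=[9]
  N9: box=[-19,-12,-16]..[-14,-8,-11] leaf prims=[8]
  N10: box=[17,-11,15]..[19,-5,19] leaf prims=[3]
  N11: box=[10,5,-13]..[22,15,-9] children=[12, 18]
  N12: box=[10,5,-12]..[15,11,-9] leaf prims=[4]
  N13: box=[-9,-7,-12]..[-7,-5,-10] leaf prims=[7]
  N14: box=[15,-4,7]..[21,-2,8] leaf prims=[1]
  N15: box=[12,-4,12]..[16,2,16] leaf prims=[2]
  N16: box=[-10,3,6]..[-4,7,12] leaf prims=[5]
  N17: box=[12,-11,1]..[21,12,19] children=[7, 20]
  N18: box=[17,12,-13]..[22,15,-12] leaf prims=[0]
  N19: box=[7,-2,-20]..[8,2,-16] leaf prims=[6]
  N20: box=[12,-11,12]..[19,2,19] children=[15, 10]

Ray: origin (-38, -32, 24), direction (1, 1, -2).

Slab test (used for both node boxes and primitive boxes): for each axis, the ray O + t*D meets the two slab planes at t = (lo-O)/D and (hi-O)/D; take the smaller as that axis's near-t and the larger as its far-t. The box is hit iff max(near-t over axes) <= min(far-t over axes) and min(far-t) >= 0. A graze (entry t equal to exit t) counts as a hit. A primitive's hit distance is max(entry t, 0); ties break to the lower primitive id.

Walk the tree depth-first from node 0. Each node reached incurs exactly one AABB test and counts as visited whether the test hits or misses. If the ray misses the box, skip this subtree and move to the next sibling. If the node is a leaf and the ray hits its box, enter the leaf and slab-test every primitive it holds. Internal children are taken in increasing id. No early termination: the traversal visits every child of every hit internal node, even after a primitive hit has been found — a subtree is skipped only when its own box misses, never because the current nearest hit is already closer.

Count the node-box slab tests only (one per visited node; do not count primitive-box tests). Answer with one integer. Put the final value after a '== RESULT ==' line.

Traverse from the root:
N0 x:[19,60] y:[20,47] z:[5/2,22] -> hit [20,22], descend [1, 2]
  N1 x:[45,60] y:[21,47] z:[5/2,22] -> miss, prune
  N2 x:[19,34] y:[20,39] z:[6,20] -> hit [20,20], descend [3, 4]
    N3 x:[19,31] y:[20,27] z:[17,20] -> hit [20,20], descend [9, 13]
      N9 x:[19,24] y:[20,24] z:[35/2,20] -> hit [20,20] leaf, test {P8@t=20}
      N13 x:[29,31] y:[25,27] z:[17,18] -> miss, prune
    N4 x:[26,34] y:[35,39] z:[6,9] -> miss, prune

order=[0, 1, 2, 3, 9, 13, 4]  |boxes|=7  |leaves|=1  hit=P8

== RESULT ==
7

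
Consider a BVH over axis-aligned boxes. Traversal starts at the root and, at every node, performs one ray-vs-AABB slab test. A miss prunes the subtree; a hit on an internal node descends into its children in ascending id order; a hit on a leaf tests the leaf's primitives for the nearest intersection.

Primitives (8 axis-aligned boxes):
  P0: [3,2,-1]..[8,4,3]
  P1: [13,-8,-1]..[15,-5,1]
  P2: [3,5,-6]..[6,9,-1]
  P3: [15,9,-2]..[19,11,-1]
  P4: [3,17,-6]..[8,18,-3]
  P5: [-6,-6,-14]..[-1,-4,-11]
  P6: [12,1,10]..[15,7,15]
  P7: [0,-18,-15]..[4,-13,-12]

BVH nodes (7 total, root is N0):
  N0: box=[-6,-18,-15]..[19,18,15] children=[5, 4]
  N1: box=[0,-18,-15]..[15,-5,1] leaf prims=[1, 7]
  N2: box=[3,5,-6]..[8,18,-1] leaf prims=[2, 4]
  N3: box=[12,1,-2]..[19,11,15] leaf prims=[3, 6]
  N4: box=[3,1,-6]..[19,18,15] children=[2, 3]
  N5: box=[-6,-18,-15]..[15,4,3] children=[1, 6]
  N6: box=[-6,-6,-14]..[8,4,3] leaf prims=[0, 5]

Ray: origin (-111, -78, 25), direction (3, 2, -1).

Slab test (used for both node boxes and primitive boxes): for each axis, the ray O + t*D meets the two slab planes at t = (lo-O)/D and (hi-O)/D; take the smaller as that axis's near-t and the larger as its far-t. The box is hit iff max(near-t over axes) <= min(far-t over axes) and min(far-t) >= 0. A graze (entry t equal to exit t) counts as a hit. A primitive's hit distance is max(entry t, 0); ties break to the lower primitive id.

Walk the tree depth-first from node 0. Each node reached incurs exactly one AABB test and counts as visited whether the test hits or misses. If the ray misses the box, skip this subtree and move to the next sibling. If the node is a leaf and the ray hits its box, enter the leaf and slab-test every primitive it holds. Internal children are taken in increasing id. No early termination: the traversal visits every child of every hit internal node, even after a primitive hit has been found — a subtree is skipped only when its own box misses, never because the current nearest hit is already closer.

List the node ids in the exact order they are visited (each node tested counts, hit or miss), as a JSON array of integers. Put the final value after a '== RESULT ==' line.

Walk:
N0 x:[35,130/3] y:[30,48] z:[10,40] -> hit [35,40], descend [4, 5]
  N4 x:[38,130/3] y:[79/2,48] z:[10,31] -> miss, prune
  N5 x:[35,42] y:[30,41] z:[22,40] -> hit [35,40], descend [1, 6]
    N1 x:[37,42] y:[30,73/2] z:[24,40] -> miss, prune
    N6 x:[35,119/3] y:[36,41] z:[22,39] -> hit [36,39] leaf, test {P0(miss), P5@t=36}

order=[0, 4, 5, 1, 6]  |boxes|=5  |leaves|=1  hit=P5

== RESULT ==
[0, 4, 5, 1, 6]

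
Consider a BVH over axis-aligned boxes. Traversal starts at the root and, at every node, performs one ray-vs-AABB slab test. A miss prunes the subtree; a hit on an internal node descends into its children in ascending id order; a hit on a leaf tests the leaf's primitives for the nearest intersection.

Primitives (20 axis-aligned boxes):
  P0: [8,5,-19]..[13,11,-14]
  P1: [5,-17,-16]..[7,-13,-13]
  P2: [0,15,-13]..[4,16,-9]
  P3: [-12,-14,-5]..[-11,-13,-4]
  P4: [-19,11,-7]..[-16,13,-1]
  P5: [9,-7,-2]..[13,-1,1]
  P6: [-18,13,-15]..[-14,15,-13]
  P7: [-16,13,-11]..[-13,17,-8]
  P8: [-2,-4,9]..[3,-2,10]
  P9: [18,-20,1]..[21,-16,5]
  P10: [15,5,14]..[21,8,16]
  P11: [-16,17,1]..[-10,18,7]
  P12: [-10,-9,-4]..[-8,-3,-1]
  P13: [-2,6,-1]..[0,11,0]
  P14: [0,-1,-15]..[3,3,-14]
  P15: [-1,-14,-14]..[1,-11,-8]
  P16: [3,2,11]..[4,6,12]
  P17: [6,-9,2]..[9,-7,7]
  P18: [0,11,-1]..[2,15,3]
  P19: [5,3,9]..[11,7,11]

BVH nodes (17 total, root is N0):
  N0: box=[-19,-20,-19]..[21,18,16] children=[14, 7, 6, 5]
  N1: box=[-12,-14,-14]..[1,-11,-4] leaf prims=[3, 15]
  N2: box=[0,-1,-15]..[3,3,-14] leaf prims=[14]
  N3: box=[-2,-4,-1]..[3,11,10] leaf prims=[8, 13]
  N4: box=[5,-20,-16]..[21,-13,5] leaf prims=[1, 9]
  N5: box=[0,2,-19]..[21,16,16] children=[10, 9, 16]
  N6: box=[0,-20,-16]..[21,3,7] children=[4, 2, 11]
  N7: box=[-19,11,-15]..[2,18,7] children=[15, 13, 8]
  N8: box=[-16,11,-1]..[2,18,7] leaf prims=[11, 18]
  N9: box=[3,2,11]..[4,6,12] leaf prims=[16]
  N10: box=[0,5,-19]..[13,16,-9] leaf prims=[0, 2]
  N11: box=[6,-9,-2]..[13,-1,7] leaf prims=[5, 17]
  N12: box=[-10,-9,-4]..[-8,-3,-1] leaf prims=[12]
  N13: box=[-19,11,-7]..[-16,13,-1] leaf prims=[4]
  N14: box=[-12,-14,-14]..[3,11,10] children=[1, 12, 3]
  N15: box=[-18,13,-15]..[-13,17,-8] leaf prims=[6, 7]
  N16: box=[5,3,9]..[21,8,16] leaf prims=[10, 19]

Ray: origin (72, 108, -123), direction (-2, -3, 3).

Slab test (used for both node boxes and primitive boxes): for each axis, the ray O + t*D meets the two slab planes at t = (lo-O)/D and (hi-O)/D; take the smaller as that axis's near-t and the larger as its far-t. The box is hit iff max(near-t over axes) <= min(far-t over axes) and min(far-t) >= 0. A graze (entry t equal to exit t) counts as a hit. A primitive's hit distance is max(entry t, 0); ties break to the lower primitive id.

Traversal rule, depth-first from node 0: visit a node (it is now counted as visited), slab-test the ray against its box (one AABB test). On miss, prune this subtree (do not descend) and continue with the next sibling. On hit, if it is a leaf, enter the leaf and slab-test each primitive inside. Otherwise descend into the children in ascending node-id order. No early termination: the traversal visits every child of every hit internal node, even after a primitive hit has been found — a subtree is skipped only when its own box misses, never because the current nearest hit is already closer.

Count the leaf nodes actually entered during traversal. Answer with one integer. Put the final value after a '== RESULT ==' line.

Walk:
N0 x:[51/2,91/2] y:[30,128/3] z:[104/3,139/3] -> hit [104/3,128/3], descend [5, 6, 7, 14]
  N5 x:[51/2,36] y:[92/3,106/3] z:[104/3,139/3] -> hit [104/3,106/3], descend [9, 10, 16]
    N9 x:[34,69/2] y:[34,106/3] z:[134/3,45] -> miss, prune
    N10 x:[59/2,36] y:[92/3,103/3] z:[104/3,38] -> miss, prune
    N16 x:[51/2,67/2] y:[100/3,35] z:[44,139/3] -> miss, prune
  N6 x:[51/2,36] y:[35,128/3] z:[107/3,130/3] -> hit [107/3,36], descend [2, 4, 11]
    N2 x:[69/2,36] y:[35,109/3] z:[36,109/3] -> hit [36,36] leaf, test {P14@t=36}
    N4 x:[51/2,67/2] y:[121/3,128/3] z:[107/3,128/3] -> miss, prune
    N11 x:[59/2,33] y:[109/3,39] z:[121/3,130/3] -> miss, prune
  N7 x:[35,91/2] y:[30,97/3] z:[36,130/3] -> miss, prune
  N14 x:[69/2,42] y:[97/3,122/3] z:[109/3,133/3] -> hit [109/3,122/3], descend [1, 3, 12]
    N1 x:[71/2,42] y:[119/3,122/3] z:[109/3,119/3] -> hit [119/3,119/3] leaf, test {P3(miss), P15(miss)}
    N3 x:[69/2,37] y:[97/3,112/3] z:[122/3,133/3] -> miss, prune
    N12 x:[40,41] y:[37,39] z:[119/3,122/3] -> miss, prune

14 AABB tests over nodes [0, 5, 9, 10, 16, 6, 2, 4, 11, 7, 14, 1, 3, 12]; 2 leaves entered; closest P14.

== RESULT ==
2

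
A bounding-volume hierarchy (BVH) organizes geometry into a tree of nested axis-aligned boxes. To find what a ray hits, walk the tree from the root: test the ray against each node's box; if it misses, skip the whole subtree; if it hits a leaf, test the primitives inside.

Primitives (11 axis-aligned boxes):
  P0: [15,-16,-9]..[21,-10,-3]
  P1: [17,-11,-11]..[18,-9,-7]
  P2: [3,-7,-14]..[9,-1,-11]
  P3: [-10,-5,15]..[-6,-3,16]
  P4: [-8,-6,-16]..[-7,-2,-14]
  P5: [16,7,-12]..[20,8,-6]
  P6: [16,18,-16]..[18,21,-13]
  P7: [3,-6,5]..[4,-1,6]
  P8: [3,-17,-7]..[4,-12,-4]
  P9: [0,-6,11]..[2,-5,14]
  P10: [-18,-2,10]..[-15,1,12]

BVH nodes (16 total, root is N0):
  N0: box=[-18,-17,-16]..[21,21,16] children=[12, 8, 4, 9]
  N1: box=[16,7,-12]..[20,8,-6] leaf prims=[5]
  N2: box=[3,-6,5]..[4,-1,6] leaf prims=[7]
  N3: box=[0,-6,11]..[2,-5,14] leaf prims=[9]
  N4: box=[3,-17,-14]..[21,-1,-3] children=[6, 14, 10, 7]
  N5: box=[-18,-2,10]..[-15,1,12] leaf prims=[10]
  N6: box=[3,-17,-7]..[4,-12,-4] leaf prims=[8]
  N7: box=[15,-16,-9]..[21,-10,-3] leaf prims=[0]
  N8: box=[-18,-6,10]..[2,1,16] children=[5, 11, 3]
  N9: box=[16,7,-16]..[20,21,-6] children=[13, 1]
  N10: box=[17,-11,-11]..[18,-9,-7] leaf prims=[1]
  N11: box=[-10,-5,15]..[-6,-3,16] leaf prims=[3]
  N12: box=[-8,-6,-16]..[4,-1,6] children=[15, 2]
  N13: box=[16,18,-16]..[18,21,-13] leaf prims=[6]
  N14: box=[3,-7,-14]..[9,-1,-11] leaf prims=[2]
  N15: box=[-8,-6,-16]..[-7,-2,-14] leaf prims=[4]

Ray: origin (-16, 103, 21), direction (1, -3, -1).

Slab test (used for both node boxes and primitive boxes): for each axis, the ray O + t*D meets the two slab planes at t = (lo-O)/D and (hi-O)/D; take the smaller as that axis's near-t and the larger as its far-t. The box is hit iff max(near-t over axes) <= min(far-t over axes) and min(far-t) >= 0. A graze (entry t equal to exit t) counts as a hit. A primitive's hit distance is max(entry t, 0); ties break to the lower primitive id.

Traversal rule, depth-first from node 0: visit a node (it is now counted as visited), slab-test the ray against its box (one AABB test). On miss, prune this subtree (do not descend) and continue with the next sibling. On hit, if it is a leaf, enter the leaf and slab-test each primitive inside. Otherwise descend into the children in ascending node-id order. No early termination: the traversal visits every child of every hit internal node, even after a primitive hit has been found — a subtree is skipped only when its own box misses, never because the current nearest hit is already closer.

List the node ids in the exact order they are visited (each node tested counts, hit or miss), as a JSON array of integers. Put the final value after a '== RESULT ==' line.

Trace the traversal:
N0 x:[-2,37] y:[82/3,40] z:[5,37] -> hit [82/3,37], descend [4, 8, 9, 12]
  N4 x:[19,37] y:[104/3,40] z:[24,35] -> hit [104/3,35], descend [6, 7, 10, 14]
    N6 x:[19,20] y:[115/3,40] z:[25,28] -> miss, prune
    N7 x:[31,37] y:[113/3,119/3] z:[24,30] -> miss, prune
    N10 x:[33,34] y:[112/3,38] z:[28,32] -> miss, prune
    N14 x:[19,25] y:[104/3,110/3] z:[32,35] -> miss, prune
  N8 x:[-2,18] y:[34,109/3] z:[5,11] -> miss, prune
  N9 x:[32,36] y:[82/3,32] z:[27,37] -> hit [32,32], descend [1, 13]
    N1 x:[32,36] y:[95/3,32] z:[27,33] -> hit [32,32] leaf, test {P5@t=32}
    N13 x:[32,34] y:[82/3,85/3] z:[34,37] -> miss, prune
  N12 x:[8,20] y:[104/3,109/3] z:[15,37] -> miss, prune

order=[0, 4, 6, 7, 10, 14, 8, 9, 1, 13, 12]  |boxes|=11  |leaves|=1  hit=P5

== RESULT ==
[0, 4, 6, 7, 10, 14, 8, 9, 1, 13, 12]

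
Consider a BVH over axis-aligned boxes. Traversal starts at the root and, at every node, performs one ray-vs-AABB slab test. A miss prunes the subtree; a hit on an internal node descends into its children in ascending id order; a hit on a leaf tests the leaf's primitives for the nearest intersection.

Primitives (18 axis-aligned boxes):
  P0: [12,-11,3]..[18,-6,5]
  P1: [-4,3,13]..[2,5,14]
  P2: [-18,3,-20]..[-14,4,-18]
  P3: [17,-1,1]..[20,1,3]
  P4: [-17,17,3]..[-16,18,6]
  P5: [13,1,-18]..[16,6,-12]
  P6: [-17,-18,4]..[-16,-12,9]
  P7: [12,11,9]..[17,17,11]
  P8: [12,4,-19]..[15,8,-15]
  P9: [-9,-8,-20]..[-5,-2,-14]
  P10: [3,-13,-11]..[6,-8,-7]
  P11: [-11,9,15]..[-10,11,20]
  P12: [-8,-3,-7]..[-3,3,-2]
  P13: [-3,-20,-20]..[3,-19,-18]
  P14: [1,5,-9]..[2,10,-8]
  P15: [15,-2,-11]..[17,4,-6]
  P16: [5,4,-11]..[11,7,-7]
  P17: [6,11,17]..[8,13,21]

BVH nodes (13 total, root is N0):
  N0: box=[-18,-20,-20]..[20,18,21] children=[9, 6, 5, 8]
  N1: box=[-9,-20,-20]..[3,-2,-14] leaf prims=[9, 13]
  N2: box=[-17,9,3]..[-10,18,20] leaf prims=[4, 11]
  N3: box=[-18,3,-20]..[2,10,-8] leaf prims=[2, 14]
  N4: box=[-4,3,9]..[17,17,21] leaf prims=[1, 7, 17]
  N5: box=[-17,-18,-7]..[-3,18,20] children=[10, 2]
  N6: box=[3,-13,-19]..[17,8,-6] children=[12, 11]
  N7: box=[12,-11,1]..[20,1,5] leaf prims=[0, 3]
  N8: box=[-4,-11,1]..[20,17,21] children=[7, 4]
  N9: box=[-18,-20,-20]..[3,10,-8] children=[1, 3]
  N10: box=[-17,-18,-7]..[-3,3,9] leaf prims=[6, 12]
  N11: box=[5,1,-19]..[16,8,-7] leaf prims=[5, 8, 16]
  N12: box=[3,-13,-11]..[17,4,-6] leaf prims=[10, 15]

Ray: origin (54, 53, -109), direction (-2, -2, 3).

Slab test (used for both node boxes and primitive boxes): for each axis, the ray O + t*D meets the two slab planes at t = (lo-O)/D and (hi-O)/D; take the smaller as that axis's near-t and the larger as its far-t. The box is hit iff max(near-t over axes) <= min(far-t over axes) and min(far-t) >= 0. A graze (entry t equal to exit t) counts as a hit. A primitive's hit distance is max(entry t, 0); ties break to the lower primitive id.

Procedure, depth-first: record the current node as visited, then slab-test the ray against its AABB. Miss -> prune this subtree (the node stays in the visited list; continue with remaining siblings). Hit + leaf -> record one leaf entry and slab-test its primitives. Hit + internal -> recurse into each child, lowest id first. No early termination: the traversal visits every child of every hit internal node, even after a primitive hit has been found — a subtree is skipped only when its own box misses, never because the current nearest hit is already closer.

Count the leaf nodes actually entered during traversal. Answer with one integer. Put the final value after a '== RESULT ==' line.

Walk:
N0 x:[17,36] y:[35/2,73/2] z:[89/3,130/3] -> hit [89/3,36], descend [5, 6, 8, 9]
  N5 x:[57/2,71/2] y:[35/2,71/2] z:[34,43] -> hit [34,71/2], descend [2, 10]
    N2 x:[32,71/2] y:[35/2,22] z:[112/3,43] -> miss, prune
    N10 x:[57/2,71/2] y:[25,71/2] z:[34,118/3] -> hit [34,71/2] leaf, test {P6(miss), P12(miss)}
  N6 x:[37/2,51/2] y:[45/2,33] z:[30,103/3] -> miss, prune
  N8 x:[17,29] y:[18,32] z:[110/3,130/3] -> miss, prune
  N9 x:[51/2,36] y:[43/2,73/2] z:[89/3,101/3] -> hit [89/3,101/3], descend [1, 3]
    N1 x:[51/2,63/2] y:[55/2,73/2] z:[89/3,95/3] -> hit [89/3,63/2] leaf, test {P9@t=89/3, P13(miss)}
    N3 x:[26,36] y:[43/2,25] z:[89/3,101/3] -> miss, prune

order=[0, 5, 2, 10, 6, 8, 9, 1, 3]  |boxes|=9  |leaves|=2  hit=P9

== RESULT ==
2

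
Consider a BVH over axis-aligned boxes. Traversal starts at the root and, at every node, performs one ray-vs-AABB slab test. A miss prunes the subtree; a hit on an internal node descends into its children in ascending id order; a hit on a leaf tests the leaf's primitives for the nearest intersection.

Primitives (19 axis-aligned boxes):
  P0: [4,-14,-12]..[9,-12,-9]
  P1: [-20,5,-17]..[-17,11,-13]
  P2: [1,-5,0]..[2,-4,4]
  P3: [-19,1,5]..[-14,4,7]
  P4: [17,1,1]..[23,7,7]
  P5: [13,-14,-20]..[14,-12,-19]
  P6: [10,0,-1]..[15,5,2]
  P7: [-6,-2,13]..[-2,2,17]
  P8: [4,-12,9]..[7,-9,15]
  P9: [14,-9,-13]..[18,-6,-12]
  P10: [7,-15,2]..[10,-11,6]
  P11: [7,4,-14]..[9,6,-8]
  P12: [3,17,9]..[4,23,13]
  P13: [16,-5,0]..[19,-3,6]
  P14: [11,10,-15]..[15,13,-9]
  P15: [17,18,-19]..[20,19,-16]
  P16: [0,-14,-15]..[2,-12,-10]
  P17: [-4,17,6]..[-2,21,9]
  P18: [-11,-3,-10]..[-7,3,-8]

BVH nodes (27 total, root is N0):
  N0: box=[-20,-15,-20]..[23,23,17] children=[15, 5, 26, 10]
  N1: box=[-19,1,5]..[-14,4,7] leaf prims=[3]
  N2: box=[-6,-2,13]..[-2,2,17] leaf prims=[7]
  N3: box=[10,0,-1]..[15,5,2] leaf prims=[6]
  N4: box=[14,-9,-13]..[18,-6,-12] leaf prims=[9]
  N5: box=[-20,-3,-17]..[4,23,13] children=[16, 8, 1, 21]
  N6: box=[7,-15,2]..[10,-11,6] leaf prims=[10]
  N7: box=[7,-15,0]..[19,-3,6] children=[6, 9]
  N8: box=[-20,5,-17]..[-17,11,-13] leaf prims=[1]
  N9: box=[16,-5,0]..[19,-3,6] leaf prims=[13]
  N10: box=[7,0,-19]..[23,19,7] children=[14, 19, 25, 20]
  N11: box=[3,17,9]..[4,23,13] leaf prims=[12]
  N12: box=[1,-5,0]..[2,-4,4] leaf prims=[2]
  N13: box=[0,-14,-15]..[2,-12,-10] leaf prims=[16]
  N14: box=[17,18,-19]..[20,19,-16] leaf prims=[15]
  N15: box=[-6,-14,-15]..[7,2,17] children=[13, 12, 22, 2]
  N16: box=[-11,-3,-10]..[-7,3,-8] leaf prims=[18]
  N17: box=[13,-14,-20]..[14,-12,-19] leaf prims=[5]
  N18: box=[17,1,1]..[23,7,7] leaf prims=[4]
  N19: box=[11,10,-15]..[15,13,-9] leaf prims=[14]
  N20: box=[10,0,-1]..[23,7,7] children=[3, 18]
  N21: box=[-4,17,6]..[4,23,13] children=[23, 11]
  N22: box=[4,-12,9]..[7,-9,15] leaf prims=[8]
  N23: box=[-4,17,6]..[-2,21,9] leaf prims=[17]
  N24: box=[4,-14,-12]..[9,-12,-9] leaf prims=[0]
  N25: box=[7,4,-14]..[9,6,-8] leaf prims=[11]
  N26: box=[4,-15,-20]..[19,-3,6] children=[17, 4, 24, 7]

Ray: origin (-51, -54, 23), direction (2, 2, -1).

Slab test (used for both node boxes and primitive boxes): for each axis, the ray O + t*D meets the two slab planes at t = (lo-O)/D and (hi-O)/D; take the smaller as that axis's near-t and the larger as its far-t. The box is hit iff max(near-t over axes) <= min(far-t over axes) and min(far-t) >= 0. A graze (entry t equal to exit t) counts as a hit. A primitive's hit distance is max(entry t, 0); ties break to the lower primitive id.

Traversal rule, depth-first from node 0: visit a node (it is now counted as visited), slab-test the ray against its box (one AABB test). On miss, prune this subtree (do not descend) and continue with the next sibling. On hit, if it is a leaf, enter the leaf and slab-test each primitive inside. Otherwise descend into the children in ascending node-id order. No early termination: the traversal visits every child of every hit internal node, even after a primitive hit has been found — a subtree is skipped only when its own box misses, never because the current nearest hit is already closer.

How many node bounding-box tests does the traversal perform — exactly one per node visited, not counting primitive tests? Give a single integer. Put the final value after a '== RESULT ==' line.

Traverse from the root:
N0 x:[31/2,37] y:[39/2,77/2] z:[6,43] -> hit [39/2,37], descend [5, 10, 15, 26]
  N5 x:[31/2,55/2] y:[51/2,77/2] z:[10,40] -> hit [51/2,55/2], descend [1, 8, 16, 21]
    N1 x:[16,37/2] y:[55/2,29] z:[16,18] -> miss, prune
    N8 x:[31/2,17] y:[59/2,65/2] z:[36,40] -> miss, prune
    N16 x:[20,22] y:[51/2,57/2] z:[31,33] -> miss, prune
    N21 x:[47/2,55/2] y:[71/2,77/2] z:[10,17] -> miss, prune
  N10 x:[29,37] y:[27,73/2] z:[16,42] -> hit [29,73/2], descend [14, 19, 20, 25]
    N14 x:[34,71/2] y:[36,73/2] z:[39,42] -> miss, prune
    N19 x:[31,33] y:[32,67/2] z:[32,38] -> hit [32,33] leaf, test {P14@t=32}
    N20 x:[61/2,37] y:[27,61/2] z:[16,24] -> miss, prune
    N25 x:[29,30] y:[29,30] z:[31,37] -> miss, prune
  N15 x:[45/2,29] y:[20,28] z:[6,38] -> hit [45/2,28], descend [2, 12, 13, 22]
    N2 x:[45/2,49/2] y:[26,28] z:[6,10] -> miss, prune
    N12 x:[26,53/2] y:[49/2,25] z:[19,23] -> miss, prune
    N13 x:[51/2,53/2] y:[20,21] z:[33,38] -> miss, prune
    N22 x:[55/2,29] y:[21,45/2] z:[8,14] -> miss, prune
  N26 x:[55/2,35] y:[39/2,51/2] z:[17,43] -> miss, prune

Visited [0, 5, 1, 8, 16, 21, 10, 14, 19, 20, 25, 15, 2, 12, 13, 22, 26]. Tests: 17 box, 1 leaf. Nearest: P14.

== RESULT ==
17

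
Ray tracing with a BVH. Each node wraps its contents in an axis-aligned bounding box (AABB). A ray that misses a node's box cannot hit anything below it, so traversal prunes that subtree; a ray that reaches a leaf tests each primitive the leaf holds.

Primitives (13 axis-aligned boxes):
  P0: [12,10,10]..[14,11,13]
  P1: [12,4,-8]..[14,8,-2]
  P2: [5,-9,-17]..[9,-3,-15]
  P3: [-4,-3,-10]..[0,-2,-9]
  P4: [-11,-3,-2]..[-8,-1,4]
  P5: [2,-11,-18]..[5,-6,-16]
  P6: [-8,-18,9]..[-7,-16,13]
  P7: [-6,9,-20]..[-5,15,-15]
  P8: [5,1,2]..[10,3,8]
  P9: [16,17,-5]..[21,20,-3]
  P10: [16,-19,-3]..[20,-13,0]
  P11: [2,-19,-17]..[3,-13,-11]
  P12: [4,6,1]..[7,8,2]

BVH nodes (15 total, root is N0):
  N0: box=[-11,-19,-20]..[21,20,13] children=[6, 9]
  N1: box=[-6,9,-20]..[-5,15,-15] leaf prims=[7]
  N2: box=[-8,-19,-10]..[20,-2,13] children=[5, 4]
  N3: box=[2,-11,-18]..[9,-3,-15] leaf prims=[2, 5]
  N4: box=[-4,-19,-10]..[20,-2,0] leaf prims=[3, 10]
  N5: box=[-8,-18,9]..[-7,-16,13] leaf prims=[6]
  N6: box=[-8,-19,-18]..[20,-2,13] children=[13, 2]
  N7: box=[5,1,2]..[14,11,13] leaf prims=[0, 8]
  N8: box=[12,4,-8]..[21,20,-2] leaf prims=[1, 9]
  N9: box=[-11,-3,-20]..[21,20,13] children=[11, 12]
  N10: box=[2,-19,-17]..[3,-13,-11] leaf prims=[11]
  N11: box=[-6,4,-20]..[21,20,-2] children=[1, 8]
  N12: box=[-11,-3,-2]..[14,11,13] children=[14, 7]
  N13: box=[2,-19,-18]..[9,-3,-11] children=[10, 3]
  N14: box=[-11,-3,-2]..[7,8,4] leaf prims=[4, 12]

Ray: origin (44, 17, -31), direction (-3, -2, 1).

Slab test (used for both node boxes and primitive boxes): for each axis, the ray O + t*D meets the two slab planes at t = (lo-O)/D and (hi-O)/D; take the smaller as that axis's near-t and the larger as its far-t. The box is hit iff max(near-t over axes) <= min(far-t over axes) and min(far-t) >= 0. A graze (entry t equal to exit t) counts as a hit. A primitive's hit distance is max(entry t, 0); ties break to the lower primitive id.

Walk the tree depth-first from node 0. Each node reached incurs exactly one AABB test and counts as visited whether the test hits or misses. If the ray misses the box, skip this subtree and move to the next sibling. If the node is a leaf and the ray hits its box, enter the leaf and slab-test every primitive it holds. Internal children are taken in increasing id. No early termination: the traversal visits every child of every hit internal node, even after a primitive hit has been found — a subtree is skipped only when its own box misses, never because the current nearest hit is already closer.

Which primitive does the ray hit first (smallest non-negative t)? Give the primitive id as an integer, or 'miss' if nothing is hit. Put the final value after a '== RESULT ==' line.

Trace the traversal:
N0 x:[23/3,55/3] y:[-3/2,18] z:[11,44] -> hit [11,18], descend [6, 9]
  N6 x:[8,52/3] y:[19/2,18] z:[13,44] -> hit [13,52/3], descend [2, 13]
    N2 x:[8,52/3] y:[19/2,18] z:[21,44] -> miss, prune
    N13 x:[35/3,14] y:[10,18] z:[13,20] -> hit [13,14], descend [3, 10]
      N3 x:[35/3,14] y:[10,14] z:[13,16] -> hit [13,14] leaf, test {P2(miss), P5@t=13}
      N10 x:[41/3,14] y:[15,18] z:[14,20] -> miss, prune
  N9 x:[23/3,55/3] y:[-3/2,10] z:[11,44] -> miss, prune

Visited [0, 6, 2, 13, 3, 10, 9]. Tests: 7 box, 1 leaf. Nearest: P5.

== RESULT ==
5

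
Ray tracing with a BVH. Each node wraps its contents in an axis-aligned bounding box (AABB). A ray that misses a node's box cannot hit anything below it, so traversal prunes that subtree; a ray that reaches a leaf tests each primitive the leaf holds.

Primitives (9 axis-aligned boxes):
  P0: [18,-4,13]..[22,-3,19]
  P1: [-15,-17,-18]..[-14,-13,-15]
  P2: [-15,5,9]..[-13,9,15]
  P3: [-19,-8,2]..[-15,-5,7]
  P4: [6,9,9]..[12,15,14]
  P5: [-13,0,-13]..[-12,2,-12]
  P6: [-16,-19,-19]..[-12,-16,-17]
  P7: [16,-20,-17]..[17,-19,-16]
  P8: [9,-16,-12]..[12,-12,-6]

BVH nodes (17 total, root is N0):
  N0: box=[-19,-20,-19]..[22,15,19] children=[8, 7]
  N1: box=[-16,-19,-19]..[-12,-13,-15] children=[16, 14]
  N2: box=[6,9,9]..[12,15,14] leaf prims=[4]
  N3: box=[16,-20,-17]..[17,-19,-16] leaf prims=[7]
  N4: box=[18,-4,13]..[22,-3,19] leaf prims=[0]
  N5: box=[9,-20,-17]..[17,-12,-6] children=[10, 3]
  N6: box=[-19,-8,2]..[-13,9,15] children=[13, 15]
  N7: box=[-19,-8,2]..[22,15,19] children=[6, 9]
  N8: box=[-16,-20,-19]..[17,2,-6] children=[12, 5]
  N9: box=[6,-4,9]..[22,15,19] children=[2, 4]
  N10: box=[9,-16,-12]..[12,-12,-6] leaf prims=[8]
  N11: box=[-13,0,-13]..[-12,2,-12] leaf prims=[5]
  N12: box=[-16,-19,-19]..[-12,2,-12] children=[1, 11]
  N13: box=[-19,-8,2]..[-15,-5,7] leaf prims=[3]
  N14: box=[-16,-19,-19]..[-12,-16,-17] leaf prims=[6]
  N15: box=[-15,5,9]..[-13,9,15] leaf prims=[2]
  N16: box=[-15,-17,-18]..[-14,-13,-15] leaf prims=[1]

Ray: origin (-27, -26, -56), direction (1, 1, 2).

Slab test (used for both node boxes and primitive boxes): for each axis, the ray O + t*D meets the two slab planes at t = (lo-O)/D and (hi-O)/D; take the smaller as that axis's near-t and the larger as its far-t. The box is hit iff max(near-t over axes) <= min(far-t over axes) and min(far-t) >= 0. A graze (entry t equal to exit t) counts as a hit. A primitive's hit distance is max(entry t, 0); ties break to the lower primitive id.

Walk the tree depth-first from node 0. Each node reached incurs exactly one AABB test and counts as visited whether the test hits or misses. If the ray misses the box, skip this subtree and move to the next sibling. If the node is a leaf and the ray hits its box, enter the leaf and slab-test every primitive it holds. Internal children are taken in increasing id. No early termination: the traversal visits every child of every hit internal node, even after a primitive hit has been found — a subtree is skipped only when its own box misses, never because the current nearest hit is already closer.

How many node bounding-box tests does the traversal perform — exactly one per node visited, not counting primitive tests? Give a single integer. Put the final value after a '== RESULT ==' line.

Walk:
N0 x:[8,49] y:[6,41] z:[37/2,75/2] -> hit [37/2,75/2], descend [7, 8]
  N7 x:[8,49] y:[18,41] z:[29,75/2] -> hit [29,75/2], descend [6, 9]
    N6 x:[8,14] y:[18,35] z:[29,71/2] -> miss, prune
    N9 x:[33,49] y:[22,41] z:[65/2,75/2] -> hit [33,75/2], descend [2, 4]
      N2 x:[33,39] y:[35,41] z:[65/2,35] -> hit [35,35] leaf, test {P4@t=35}
      N4 x:[45,49] y:[22,23] z:[69/2,75/2] -> miss, prune
  N8 x:[11,44] y:[6,28] z:[37/2,25] -> hit [37/2,25], descend [5, 12]
    N5 x:[36,44] y:[6,14] z:[39/2,25] -> miss, prune
    N12 x:[11,15] y:[7,28] z:[37/2,22] -> miss, prune

order=[0, 7, 6, 9, 2, 4, 8, 5, 12]  |boxes|=9  |leaves|=1  hit=P4

== RESULT ==
9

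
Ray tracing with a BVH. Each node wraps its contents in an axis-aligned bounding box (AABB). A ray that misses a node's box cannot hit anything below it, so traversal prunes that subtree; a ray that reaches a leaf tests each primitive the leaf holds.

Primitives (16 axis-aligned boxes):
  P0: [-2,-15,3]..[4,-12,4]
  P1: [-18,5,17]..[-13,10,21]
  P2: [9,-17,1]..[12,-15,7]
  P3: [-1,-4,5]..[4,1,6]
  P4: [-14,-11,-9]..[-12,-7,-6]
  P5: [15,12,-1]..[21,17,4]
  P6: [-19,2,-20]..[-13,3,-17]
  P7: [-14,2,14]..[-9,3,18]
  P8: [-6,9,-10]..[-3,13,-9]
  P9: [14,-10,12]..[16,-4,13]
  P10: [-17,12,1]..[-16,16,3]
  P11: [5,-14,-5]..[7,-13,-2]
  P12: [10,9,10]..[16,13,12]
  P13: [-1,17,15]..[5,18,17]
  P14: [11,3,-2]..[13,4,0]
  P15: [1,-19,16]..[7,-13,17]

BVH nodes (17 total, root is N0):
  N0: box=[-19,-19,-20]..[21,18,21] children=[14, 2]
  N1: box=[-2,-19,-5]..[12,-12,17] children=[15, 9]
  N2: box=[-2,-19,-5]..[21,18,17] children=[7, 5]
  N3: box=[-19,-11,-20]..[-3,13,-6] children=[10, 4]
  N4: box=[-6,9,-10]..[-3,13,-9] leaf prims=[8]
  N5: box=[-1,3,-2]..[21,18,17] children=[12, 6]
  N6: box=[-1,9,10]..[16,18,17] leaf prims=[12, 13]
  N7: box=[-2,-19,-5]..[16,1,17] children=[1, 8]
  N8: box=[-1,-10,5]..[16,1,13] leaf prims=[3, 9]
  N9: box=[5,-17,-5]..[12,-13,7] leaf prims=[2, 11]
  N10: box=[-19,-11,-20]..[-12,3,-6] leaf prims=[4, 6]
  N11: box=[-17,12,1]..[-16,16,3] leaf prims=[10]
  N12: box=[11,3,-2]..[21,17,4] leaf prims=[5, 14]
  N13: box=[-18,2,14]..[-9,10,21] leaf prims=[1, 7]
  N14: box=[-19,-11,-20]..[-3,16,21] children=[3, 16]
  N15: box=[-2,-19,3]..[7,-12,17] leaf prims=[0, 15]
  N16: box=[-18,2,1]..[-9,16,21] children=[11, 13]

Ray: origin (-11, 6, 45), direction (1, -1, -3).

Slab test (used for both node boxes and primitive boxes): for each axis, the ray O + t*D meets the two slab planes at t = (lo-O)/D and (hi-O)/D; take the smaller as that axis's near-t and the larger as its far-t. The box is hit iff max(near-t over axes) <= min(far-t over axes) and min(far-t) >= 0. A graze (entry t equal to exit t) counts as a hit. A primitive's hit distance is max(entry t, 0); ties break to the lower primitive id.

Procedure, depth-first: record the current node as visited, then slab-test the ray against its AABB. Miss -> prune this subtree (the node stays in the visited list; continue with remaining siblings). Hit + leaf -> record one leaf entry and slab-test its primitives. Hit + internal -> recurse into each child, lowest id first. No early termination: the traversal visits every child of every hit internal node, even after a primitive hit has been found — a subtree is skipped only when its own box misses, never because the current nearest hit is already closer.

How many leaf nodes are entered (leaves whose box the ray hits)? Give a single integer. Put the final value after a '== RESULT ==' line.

Trace the traversal:
N0 x:[-8,32] y:[-12,25] z:[8,65/3] -> hit [8,65/3], descend [2, 14]
  N2 x:[9,32] y:[-12,25] z:[28/3,50/3] -> hit [28/3,50/3], descend [5, 7]
    N5 x:[10,32] y:[-12,3] z:[28/3,47/3] -> miss, prune
    N7 x:[9,27] y:[5,25] z:[28/3,50/3] -> hit [28/3,50/3], descend [1, 8]
      N1 x:[9,23] y:[18,25] z:[28/3,50/3] -> miss, prune
      N8 x:[10,27] y:[5,16] z:[32/3,40/3] -> hit [32/3,40/3] leaf, test {P3(miss), P9(miss)}
  N14 x:[-8,8] y:[-10,17] z:[8,65/3] -> hit [8,8], descend [3, 16]
    N3 x:[-8,8] y:[-7,17] z:[17,65/3] -> miss, prune
    N16 x:[-7,2] y:[-10,4] z:[8,44/3] -> miss, prune

order=[0, 2, 5, 7, 1, 8, 14, 3, 16]  |boxes|=9  |leaves|=1  hit=miss

== RESULT ==
1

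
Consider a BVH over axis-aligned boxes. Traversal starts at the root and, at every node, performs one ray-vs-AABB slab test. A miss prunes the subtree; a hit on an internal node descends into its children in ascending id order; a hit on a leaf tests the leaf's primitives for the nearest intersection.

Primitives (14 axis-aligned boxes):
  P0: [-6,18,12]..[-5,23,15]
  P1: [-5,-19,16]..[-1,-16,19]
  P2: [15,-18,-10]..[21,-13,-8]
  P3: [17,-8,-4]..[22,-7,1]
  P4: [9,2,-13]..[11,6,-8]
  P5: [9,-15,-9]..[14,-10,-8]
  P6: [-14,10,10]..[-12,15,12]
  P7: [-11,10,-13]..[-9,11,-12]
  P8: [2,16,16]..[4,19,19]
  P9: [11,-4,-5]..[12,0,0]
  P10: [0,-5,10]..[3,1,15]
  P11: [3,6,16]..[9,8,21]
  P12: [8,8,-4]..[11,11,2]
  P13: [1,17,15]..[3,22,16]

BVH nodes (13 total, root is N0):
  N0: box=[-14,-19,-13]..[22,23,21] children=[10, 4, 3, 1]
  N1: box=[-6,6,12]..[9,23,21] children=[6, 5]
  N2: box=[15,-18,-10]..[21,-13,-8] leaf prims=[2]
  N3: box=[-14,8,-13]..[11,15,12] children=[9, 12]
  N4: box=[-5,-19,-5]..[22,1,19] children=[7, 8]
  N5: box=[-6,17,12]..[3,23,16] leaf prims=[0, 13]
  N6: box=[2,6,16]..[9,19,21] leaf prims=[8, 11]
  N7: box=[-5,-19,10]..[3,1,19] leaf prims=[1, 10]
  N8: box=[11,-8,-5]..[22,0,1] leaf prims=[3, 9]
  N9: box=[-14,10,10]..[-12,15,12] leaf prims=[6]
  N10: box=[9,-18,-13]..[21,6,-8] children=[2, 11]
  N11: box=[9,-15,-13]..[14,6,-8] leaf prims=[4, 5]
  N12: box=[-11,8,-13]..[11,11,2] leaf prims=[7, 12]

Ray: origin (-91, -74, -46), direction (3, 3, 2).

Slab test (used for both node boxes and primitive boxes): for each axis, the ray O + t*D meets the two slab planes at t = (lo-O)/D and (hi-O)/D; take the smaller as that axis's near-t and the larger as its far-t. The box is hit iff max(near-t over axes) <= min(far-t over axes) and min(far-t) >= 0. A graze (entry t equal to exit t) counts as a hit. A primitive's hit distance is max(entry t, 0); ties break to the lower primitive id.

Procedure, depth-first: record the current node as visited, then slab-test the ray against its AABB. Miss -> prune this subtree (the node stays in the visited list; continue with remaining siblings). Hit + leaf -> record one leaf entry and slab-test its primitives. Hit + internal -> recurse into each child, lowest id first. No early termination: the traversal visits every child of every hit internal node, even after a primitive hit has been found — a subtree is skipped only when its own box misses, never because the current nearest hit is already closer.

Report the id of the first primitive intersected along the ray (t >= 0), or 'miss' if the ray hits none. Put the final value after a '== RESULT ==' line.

Traverse from the root:
N0 x:[77/3,113/3] y:[55/3,97/3] z:[33/2,67/2] -> hit [77/3,97/3], descend [1, 3, 4, 10]
  N1 x:[85/3,100/3] y:[80/3,97/3] z:[29,67/2] -> hit [29,97/3], descend [5, 6]
    N5 x:[85/3,94/3] y:[91/3,97/3] z:[29,31] -> hit [91/3,31] leaf, test {P0(miss), P13@t=92/3}
    N6 x:[31,100/3] y:[80/3,31] z:[31,67/2] -> hit [31,31] leaf, test {P8@t=31, P11(miss)}
  N3 x:[77/3,34] y:[82/3,89/3] z:[33/2,29] -> hit [82/3,29], descend [9, 12]
    N9 x:[77/3,79/3] y:[28,89/3] z:[28,29] -> miss, prune
    N12 x:[80/3,34] y:[82/3,85/3] z:[33/2,24] -> miss, prune
  N4 x:[86/3,113/3] y:[55/3,25] z:[41/2,65/2] -> miss, prune
  N10 x:[100/3,112/3] y:[56/3,80/3] z:[33/2,19] -> miss, prune

order=[0, 1, 5, 6, 3, 9, 12, 4, 10]  |boxes|=9  |leaves|=2  hit=P13

== RESULT ==
13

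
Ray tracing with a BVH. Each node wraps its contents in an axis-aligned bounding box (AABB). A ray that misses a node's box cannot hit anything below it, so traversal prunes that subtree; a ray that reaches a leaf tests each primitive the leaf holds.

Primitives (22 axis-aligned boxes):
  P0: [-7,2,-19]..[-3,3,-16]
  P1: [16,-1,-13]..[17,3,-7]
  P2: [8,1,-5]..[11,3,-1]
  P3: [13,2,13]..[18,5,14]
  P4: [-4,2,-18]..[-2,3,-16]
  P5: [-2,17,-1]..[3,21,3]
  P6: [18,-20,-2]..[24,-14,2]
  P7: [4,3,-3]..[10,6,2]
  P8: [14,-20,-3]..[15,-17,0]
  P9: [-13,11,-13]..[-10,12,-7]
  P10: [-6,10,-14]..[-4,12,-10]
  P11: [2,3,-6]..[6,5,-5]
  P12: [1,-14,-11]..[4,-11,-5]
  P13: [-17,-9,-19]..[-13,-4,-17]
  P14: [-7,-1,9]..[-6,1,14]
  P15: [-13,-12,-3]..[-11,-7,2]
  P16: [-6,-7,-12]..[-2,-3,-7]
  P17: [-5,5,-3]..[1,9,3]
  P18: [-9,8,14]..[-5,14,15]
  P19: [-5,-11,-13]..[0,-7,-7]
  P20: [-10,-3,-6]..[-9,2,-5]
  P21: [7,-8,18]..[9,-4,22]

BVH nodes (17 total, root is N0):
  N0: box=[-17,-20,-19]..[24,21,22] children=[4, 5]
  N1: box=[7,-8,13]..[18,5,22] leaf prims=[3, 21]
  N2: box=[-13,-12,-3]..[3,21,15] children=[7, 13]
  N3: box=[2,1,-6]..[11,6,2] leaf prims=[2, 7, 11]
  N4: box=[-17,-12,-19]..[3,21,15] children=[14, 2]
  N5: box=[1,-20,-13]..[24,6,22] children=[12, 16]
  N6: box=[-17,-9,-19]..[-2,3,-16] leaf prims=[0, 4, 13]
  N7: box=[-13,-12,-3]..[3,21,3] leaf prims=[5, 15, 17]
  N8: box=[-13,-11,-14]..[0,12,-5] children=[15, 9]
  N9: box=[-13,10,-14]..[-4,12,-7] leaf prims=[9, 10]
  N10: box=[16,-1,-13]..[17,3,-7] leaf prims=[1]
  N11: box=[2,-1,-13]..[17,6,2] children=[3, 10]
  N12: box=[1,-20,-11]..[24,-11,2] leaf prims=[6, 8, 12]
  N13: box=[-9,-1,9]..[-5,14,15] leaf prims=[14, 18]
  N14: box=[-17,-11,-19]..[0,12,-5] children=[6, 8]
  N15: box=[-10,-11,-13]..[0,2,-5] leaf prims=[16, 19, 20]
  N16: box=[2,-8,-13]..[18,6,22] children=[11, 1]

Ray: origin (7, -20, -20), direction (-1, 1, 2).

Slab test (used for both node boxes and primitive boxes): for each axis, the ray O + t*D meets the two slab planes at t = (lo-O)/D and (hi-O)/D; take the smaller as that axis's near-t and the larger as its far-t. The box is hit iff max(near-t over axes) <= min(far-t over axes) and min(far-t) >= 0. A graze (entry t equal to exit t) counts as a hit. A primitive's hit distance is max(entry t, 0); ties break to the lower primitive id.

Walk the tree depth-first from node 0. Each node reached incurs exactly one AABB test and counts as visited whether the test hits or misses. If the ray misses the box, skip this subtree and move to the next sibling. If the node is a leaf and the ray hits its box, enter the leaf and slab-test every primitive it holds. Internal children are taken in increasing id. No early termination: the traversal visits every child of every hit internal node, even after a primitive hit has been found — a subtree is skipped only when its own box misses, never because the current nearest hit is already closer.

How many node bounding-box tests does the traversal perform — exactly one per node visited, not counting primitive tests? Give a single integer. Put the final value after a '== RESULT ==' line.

Traverse from the root:
N0 x:[-17,24] y:[0,41] z:[1/2,21] -> hit [1/2,21], descend [4, 5]
  N4 x:[4,24] y:[8,41] z:[1/2,35/2] -> hit [8,35/2], descend [2, 14]
    N2 x:[4,20] y:[8,41] z:[17/2,35/2] -> hit [17/2,35/2], descend [7, 13]
      N7 x:[4,20] y:[8,41] z:[17/2,23/2] -> hit [17/2,23/2] leaf, test {P5(miss), P15(miss), P17(miss)}
      N13 x:[12,16] y:[19,34] z:[29/2,35/2] -> miss, prune
    N14 x:[7,24] y:[9,32] z:[1/2,15/2] -> miss, prune
  N5 x:[-17,6] y:[0,26] z:[7/2,21] -> hit [7/2,6], descend [12, 16]
    N12 x:[-17,6] y:[0,9] z:[9/2,11] -> hit [9/2,6] leaf, test {P6(miss), P8(miss), P12@t=6}
    N16 x:[-11,5] y:[12,26] z:[7/2,21] -> miss, prune

Summary -> nodes [0, 4, 2, 7, 13, 14, 5, 12, 16]; box-tests=9; leaf-entries=2; first=P12

== RESULT ==
9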